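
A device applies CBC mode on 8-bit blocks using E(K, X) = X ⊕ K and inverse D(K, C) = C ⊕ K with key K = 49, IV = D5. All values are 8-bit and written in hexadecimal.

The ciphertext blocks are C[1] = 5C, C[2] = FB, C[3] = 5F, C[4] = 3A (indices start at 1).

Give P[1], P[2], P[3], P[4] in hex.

CBC decryption: P_i = D(K, C_i) ⊕ C_{i−1}, with C_{0} = IV.
P[1]: D(K, 5C) = 15; 15 ⊕ D5 = C0.
P[2]: D(K, FB) = B2; B2 ⊕ 5C = EE.
P[3]: D(K, 5F) = 16; 16 ⊕ FB = ED.
P[4]: D(K, 3A) = 73; 73 ⊕ 5F = 2C.

P[1] = C0, P[2] = EE, P[3] = ED, P[4] = 2C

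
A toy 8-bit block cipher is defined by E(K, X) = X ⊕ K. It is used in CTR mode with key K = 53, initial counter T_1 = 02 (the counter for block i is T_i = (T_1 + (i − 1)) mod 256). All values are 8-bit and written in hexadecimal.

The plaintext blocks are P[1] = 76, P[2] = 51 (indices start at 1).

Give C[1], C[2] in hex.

C[1] = 27, C[2] = 01

CTR encryption: S_i = E(K, T_i) where T_i is the counter for block i; C_i = P_i ⊕ S_i.
C[1]: T = 02, S = E(K, T) = 51; 76 ⊕ 51 = 27.
C[2]: T = 03, S = E(K, T) = 50; 51 ⊕ 50 = 01.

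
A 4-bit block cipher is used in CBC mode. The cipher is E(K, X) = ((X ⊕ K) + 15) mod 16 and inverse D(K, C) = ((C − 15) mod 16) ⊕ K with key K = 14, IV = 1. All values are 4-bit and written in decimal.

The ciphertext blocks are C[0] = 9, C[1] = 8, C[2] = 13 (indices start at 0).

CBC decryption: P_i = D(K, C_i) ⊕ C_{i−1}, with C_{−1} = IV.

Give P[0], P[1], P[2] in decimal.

P[0] = 5, P[1] = 14, P[2] = 8

P[0]: D(K, 9) = 4; 4 ⊕ 1 = 5.
P[1]: D(K, 8) = 7; 7 ⊕ 9 = 14.
P[2]: D(K, 13) = 0; 0 ⊕ 8 = 8.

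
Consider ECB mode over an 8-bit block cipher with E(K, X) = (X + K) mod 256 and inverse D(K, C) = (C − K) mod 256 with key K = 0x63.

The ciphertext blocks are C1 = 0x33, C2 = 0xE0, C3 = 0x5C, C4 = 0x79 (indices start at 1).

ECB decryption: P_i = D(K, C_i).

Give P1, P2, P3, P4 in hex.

P1: D(K, 0x33) = 0xD0.
P2: D(K, 0xE0) = 0x7D.
P3: D(K, 0x5C) = 0xF9.
P4: D(K, 0x79) = 0x16.

P1 = 0xD0, P2 = 0x7D, P3 = 0xF9, P4 = 0x16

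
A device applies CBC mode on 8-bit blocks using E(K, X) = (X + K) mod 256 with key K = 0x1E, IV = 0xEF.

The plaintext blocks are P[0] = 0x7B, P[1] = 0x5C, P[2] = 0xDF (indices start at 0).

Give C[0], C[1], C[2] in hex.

CBC encryption: C_i = E(K, P_i ⊕ C_{i−1}), with C_{−1} = IV.
C[0]: P[0] ⊕ 0xEF = 0x94; E(K, 0x94) = 0xB2.
C[1]: P[1] ⊕ 0xB2 = 0xEE; E(K, 0xEE) = 0x0C.
C[2]: P[2] ⊕ 0x0C = 0xD3; E(K, 0xD3) = 0xF1.

C[0] = 0xB2, C[1] = 0x0C, C[2] = 0xF1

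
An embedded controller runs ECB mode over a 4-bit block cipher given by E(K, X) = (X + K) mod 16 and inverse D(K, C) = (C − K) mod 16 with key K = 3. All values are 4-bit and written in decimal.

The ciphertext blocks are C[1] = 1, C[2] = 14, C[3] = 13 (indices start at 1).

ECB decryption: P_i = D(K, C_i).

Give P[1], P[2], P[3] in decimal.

P[1] = 14, P[2] = 11, P[3] = 10

P[1]: D(K, 1) = 14.
P[2]: D(K, 14) = 11.
P[3]: D(K, 13) = 10.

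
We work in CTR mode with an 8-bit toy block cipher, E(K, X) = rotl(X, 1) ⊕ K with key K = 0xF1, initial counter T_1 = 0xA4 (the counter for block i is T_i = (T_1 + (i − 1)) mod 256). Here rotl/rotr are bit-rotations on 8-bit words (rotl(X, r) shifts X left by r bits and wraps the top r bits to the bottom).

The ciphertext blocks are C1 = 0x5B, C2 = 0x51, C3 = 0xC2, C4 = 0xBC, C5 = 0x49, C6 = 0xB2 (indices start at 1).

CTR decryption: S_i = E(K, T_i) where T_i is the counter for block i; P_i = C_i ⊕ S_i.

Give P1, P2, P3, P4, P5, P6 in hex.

P1: T = 0xA4, S = E(K, T) = 0xB8; 0x5B ⊕ 0xB8 = 0xE3.
P2: T = 0xA5, S = E(K, T) = 0xBA; 0x51 ⊕ 0xBA = 0xEB.
P3: T = 0xA6, S = E(K, T) = 0xBC; 0xC2 ⊕ 0xBC = 0x7E.
P4: T = 0xA7, S = E(K, T) = 0xBE; 0xBC ⊕ 0xBE = 0x02.
P5: T = 0xA8, S = E(K, T) = 0xA0; 0x49 ⊕ 0xA0 = 0xE9.
P6: T = 0xA9, S = E(K, T) = 0xA2; 0xB2 ⊕ 0xA2 = 0x10.

P1 = 0xE3, P2 = 0xEB, P3 = 0x7E, P4 = 0x02, P5 = 0xE9, P6 = 0x10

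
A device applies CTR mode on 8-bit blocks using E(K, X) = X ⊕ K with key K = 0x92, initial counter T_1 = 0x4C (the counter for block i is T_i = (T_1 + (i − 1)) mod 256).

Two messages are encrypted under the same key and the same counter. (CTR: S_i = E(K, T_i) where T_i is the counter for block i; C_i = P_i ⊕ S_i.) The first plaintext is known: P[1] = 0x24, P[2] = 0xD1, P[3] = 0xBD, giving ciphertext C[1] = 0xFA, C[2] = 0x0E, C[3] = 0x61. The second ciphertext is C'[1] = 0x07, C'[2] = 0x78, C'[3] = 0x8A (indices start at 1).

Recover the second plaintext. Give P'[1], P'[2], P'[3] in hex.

In CTR with a reused counter, both messages share the same keystream S_i, so C_i ⊕ C'_i = P_i ⊕ P'_i and thus P'_i = P_i ⊕ C_i ⊕ C'_i.
P'[1]: 0x24 ⊕ 0xFA ⊕ 0x07 = 0xD9.
P'[2]: 0xD1 ⊕ 0x0E ⊕ 0x78 = 0xA7.
P'[3]: 0xBD ⊕ 0x61 ⊕ 0x8A = 0x56.

P'[1] = 0xD9, P'[2] = 0xA7, P'[3] = 0x56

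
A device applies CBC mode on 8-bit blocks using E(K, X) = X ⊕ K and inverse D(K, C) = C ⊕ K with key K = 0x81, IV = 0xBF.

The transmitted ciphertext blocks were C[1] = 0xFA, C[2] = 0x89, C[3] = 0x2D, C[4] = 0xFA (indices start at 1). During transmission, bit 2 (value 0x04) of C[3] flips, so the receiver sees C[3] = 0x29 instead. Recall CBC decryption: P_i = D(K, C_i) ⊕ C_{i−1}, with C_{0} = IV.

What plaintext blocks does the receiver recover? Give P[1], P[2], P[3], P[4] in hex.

P[1] = 0xC4, P[2] = 0xF2, P[3] = 0x21, P[4] = 0x52

Only C[3] changed, to 0x29. In CBC, a change in C_i garbles P_i and flips the same bit in P_{i+1}. Decrypting the received ciphertext:
P[1]: D(K, 0xFA) = 0x7B; 0x7B ⊕ 0xBF = 0xC4.
P[2]: D(K, 0x89) = 0x08; 0x08 ⊕ 0xFA = 0xF2.
P[3]: D(K, 0x29) = 0xA8; 0xA8 ⊕ 0x89 = 0x21.
P[4]: D(K, 0xFA) = 0x7B; 0x7B ⊕ 0x29 = 0x52.
Blocks that differ from the original plaintext: P[3], P[4].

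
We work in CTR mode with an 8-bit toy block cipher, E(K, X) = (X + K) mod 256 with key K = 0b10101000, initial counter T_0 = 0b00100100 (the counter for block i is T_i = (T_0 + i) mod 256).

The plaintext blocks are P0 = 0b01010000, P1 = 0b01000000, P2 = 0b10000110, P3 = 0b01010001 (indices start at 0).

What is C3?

CTR encryption: S_i = E(K, T_i) where T_i is the counter for block i; C_i = P_i ⊕ S_i.
C0: T = 0b00100100, S = E(K, T) = 0b11001100; 0b01010000 ⊕ 0b11001100 = 0b10011100.
C1: T = 0b00100101, S = E(K, T) = 0b11001101; 0b01000000 ⊕ 0b11001101 = 0b10001101.
C2: T = 0b00100110, S = E(K, T) = 0b11001110; 0b10000110 ⊕ 0b11001110 = 0b01001000.
C3: T = 0b00100111, S = E(K, T) = 0b11001111; 0b01010001 ⊕ 0b11001111 = 0b10011110.

C3 = 0b10011110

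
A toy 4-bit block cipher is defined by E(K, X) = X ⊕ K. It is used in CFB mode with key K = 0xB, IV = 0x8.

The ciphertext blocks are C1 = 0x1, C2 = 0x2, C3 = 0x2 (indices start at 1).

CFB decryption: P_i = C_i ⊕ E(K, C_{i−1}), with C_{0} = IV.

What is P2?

P2: E(K, 0x1) = 0xA; 0x2 ⊕ 0xA = 0x8.

P2 = 0x8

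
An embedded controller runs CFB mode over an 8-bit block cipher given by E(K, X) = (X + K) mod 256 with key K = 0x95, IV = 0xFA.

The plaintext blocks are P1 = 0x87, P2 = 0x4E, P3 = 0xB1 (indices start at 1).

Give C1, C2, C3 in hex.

C1 = 0x08, C2 = 0xD3, C3 = 0xD9

CFB encryption: C_i = P_i ⊕ E(K, C_{i−1}), with C_{0} = IV.
C1: E(K, 0xFA) = 0x8F; 0x87 ⊕ 0x8F = 0x08.
C2: E(K, 0x08) = 0x9D; 0x4E ⊕ 0x9D = 0xD3.
C3: E(K, 0xD3) = 0x68; 0xB1 ⊕ 0x68 = 0xD9.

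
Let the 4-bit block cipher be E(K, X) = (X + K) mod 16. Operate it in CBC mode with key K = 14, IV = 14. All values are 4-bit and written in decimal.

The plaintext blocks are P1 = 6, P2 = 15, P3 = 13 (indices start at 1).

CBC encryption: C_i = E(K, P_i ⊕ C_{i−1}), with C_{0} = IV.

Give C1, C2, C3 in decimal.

C1 = 6, C2 = 7, C3 = 8

C1: P1 ⊕ 14 = 8; E(K, 8) = 6.
C2: P2 ⊕ 6 = 9; E(K, 9) = 7.
C3: P3 ⊕ 7 = 10; E(K, 10) = 8.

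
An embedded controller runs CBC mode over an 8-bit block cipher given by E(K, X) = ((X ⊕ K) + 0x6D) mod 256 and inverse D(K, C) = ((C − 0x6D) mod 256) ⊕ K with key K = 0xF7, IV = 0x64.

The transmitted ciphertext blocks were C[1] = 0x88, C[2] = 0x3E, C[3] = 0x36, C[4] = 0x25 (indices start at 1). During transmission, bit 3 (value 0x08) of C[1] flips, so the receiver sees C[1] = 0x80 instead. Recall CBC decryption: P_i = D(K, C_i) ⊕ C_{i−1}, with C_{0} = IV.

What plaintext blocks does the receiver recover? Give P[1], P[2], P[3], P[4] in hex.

P[1] = 0x80, P[2] = 0xA6, P[3] = 0x00, P[4] = 0x79

Only C[1] changed, to 0x80. In CBC, a change in C_i garbles P_i and flips the same bit in P_{i+1}. Decrypting the received ciphertext:
P[1]: D(K, 0x80) = 0xE4; 0xE4 ⊕ 0x64 = 0x80.
P[2]: D(K, 0x3E) = 0x26; 0x26 ⊕ 0x80 = 0xA6.
P[3]: D(K, 0x36) = 0x3E; 0x3E ⊕ 0x3E = 0x00.
P[4]: D(K, 0x25) = 0x4F; 0x4F ⊕ 0x36 = 0x79.
Blocks that differ from the original plaintext: P[1], P[2].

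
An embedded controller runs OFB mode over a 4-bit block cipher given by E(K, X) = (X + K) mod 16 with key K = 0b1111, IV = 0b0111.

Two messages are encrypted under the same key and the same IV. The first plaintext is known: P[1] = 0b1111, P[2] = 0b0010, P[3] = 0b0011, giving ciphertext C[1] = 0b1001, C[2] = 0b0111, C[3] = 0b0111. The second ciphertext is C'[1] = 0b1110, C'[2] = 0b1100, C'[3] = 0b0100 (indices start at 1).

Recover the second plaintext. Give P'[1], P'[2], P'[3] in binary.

P'[1] = 0b1000, P'[2] = 0b1001, P'[3] = 0b0000

In OFB with a reused IV, both messages share the same keystream S_i, so C_i ⊕ C'_i = P_i ⊕ P'_i and thus P'_i = P_i ⊕ C_i ⊕ C'_i.
P'[1]: 0b1111 ⊕ 0b1001 ⊕ 0b1110 = 0b1000.
P'[2]: 0b0010 ⊕ 0b0111 ⊕ 0b1100 = 0b1001.
P'[3]: 0b0011 ⊕ 0b0111 ⊕ 0b0100 = 0b0000.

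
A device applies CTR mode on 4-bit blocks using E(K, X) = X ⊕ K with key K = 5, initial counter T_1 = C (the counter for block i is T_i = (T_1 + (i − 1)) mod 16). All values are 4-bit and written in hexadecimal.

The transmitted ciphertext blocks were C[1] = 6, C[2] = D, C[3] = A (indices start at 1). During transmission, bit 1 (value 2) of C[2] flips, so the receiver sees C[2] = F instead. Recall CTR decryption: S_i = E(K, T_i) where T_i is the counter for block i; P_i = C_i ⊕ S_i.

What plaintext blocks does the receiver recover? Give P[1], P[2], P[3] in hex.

P[1] = F, P[2] = 7, P[3] = 1

Only C[2] changed, to F. In CTR, a change in C_i flips the same bit in P_i only; the keystream is unaffected. Decrypting the received ciphertext:
P[1]: T = C, S = E(K, T) = 9; 6 ⊕ 9 = F.
P[2]: T = D, S = E(K, T) = 8; F ⊕ 8 = 7.
P[3]: T = E, S = E(K, T) = B; A ⊕ B = 1.
Blocks that differ from the original plaintext: P[2].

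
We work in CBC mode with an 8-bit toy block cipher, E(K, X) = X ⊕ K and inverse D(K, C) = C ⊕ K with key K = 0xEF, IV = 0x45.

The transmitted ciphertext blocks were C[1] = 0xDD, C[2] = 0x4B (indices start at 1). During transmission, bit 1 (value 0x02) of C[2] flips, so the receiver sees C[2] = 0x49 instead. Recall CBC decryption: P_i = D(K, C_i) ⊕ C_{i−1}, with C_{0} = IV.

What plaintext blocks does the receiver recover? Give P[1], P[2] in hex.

P[1] = 0x77, P[2] = 0x7B

Only C[2] changed, to 0x49. In CBC, a change in C_i garbles P_i and flips the same bit in P_{i+1}. Decrypting the received ciphertext:
P[1]: D(K, 0xDD) = 0x32; 0x32 ⊕ 0x45 = 0x77.
P[2]: D(K, 0x49) = 0xA6; 0xA6 ⊕ 0xDD = 0x7B.
Blocks that differ from the original plaintext: P[2].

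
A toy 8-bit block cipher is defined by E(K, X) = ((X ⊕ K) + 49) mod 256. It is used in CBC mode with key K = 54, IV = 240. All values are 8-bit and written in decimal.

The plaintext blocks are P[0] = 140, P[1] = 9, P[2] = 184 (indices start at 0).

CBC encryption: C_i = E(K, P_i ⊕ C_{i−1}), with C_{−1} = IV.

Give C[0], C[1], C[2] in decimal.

C[0] = 123, C[1] = 117, C[2] = 44

C[0]: P[0] ⊕ 240 = 124; E(K, 124) = 123.
C[1]: P[1] ⊕ 123 = 114; E(K, 114) = 117.
C[2]: P[2] ⊕ 117 = 205; E(K, 205) = 44.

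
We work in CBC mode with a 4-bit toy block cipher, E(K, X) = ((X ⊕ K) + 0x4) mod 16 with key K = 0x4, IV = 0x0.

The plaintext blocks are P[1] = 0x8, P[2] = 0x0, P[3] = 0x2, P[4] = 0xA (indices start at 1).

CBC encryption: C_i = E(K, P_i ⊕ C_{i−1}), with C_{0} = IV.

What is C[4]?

C[4] = 0x0

C[1]: P[1] ⊕ 0x0 = 0x8; E(K, 0x8) = 0x0.
C[2]: P[2] ⊕ 0x0 = 0x0; E(K, 0x0) = 0x8.
C[3]: P[3] ⊕ 0x8 = 0xA; E(K, 0xA) = 0x2.
C[4]: P[4] ⊕ 0x2 = 0x8; E(K, 0x8) = 0x0.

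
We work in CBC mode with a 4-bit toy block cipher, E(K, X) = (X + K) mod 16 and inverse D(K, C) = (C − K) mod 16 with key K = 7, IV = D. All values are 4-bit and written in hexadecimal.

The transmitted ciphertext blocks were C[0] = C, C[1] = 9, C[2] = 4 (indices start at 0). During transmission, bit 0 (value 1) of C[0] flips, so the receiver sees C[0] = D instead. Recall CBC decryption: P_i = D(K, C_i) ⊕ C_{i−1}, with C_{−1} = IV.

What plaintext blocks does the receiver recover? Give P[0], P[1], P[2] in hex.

Only C[0] changed, to D. In CBC, a change in C_i garbles P_i and flips the same bit in P_{i+1}. Decrypting the received ciphertext:
P[0]: D(K, D) = 6; 6 ⊕ D = B.
P[1]: D(K, 9) = 2; 2 ⊕ D = F.
P[2]: D(K, 4) = D; D ⊕ 9 = 4.
Blocks that differ from the original plaintext: P[0], P[1].

P[0] = B, P[1] = F, P[2] = 4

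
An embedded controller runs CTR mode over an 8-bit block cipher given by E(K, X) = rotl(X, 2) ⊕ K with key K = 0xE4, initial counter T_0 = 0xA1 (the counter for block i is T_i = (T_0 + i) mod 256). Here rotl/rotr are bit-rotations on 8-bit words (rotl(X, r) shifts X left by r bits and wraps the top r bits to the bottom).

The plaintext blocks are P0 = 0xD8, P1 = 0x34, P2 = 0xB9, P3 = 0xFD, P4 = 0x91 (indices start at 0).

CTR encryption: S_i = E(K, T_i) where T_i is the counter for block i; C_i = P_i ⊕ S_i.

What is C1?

C1 = 0x5A

C0: T = 0xA1, S = E(K, T) = 0x62; 0xD8 ⊕ 0x62 = 0xBA.
C1: T = 0xA2, S = E(K, T) = 0x6E; 0x34 ⊕ 0x6E = 0x5A.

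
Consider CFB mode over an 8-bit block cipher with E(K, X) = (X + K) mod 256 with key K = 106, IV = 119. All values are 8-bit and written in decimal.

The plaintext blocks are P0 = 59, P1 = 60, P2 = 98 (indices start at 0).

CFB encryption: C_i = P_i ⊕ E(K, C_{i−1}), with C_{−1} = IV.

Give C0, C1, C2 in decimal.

C0: E(K, 119) = 225; 59 ⊕ 225 = 218.
C1: E(K, 218) = 68; 60 ⊕ 68 = 120.
C2: E(K, 120) = 226; 98 ⊕ 226 = 128.

C0 = 218, C1 = 120, C2 = 128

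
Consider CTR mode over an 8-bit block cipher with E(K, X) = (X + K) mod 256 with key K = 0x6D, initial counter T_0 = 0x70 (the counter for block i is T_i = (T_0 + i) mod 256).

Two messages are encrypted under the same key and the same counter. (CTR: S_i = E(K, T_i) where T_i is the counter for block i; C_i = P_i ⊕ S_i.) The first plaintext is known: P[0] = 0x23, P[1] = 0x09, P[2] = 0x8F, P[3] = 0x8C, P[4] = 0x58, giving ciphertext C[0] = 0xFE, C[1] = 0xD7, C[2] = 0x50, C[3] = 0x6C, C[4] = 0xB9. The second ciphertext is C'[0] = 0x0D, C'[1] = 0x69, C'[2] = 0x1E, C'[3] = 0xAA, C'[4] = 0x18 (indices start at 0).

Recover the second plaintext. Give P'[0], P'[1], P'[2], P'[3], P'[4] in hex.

In CTR with a reused counter, both messages share the same keystream S_i, so C_i ⊕ C'_i = P_i ⊕ P'_i and thus P'_i = P_i ⊕ C_i ⊕ C'_i.
P'[0]: 0x23 ⊕ 0xFE ⊕ 0x0D = 0xD0.
P'[1]: 0x09 ⊕ 0xD7 ⊕ 0x69 = 0xB7.
P'[2]: 0x8F ⊕ 0x50 ⊕ 0x1E = 0xC1.
P'[3]: 0x8C ⊕ 0x6C ⊕ 0xAA = 0x4A.
P'[4]: 0x58 ⊕ 0xB9 ⊕ 0x18 = 0xF9.

P'[0] = 0xD0, P'[1] = 0xB7, P'[2] = 0xC1, P'[3] = 0x4A, P'[4] = 0xF9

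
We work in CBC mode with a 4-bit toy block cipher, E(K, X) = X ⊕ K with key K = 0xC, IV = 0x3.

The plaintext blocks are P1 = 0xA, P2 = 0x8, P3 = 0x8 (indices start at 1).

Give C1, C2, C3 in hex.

C1 = 0x5, C2 = 0x1, C3 = 0x5

CBC encryption: C_i = E(K, P_i ⊕ C_{i−1}), with C_{0} = IV.
C1: P1 ⊕ 0x3 = 0x9; E(K, 0x9) = 0x5.
C2: P2 ⊕ 0x5 = 0xD; E(K, 0xD) = 0x1.
C3: P3 ⊕ 0x1 = 0x9; E(K, 0x9) = 0x5.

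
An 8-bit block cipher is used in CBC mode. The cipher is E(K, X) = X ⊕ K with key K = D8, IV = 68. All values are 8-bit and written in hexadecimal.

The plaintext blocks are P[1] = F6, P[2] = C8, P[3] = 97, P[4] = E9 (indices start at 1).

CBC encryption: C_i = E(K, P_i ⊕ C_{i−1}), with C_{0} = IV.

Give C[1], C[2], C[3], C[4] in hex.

C[1]: P[1] ⊕ 68 = 9E; E(K, 9E) = 46.
C[2]: P[2] ⊕ 46 = 8E; E(K, 8E) = 56.
C[3]: P[3] ⊕ 56 = C1; E(K, C1) = 19.
C[4]: P[4] ⊕ 19 = F0; E(K, F0) = 28.

C[1] = 46, C[2] = 56, C[3] = 19, C[4] = 28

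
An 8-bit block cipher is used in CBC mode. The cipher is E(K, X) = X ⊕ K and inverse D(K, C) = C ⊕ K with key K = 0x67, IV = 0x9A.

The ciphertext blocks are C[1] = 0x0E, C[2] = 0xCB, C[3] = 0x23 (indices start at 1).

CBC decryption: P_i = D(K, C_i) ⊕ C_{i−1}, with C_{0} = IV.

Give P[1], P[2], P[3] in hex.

P[1] = 0xF3, P[2] = 0xA2, P[3] = 0x8F

P[1]: D(K, 0x0E) = 0x69; 0x69 ⊕ 0x9A = 0xF3.
P[2]: D(K, 0xCB) = 0xAC; 0xAC ⊕ 0x0E = 0xA2.
P[3]: D(K, 0x23) = 0x44; 0x44 ⊕ 0xCB = 0x8F.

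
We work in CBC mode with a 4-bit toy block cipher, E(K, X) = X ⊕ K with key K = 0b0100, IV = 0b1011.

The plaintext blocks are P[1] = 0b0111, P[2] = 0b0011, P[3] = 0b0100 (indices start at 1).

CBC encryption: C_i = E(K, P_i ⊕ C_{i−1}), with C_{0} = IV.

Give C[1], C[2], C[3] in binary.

C[1] = 0b1000, C[2] = 0b1111, C[3] = 0b1111

C[1]: P[1] ⊕ 0b1011 = 0b1100; E(K, 0b1100) = 0b1000.
C[2]: P[2] ⊕ 0b1000 = 0b1011; E(K, 0b1011) = 0b1111.
C[3]: P[3] ⊕ 0b1111 = 0b1011; E(K, 0b1011) = 0b1111.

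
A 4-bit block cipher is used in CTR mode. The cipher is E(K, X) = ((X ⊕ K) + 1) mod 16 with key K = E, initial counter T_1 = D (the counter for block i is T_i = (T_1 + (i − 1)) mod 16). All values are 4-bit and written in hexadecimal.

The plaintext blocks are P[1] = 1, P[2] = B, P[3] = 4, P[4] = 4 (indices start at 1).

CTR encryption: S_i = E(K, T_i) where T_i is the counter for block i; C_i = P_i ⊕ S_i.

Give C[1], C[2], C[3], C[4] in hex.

C[1] = 5, C[2] = A, C[3] = 6, C[4] = B

C[1]: T = D, S = E(K, T) = 4; 1 ⊕ 4 = 5.
C[2]: T = E, S = E(K, T) = 1; B ⊕ 1 = A.
C[3]: T = F, S = E(K, T) = 2; 4 ⊕ 2 = 6.
C[4]: T = 0, S = E(K, T) = F; 4 ⊕ F = B.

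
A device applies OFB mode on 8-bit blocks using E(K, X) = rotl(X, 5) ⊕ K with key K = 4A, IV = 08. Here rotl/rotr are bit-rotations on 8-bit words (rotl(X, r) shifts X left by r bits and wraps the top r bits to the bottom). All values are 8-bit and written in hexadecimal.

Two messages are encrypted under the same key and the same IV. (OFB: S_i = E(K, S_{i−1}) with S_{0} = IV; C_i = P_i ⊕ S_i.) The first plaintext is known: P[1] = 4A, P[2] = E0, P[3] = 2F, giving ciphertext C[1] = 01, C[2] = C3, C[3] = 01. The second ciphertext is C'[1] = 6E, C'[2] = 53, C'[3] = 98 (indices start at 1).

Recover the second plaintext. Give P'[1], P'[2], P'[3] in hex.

In OFB with a reused IV, both messages share the same keystream S_i, so C_i ⊕ C'_i = P_i ⊕ P'_i and thus P'_i = P_i ⊕ C_i ⊕ C'_i.
P'[1]: 4A ⊕ 01 ⊕ 6E = 25.
P'[2]: E0 ⊕ C3 ⊕ 53 = 70.
P'[3]: 2F ⊕ 01 ⊕ 98 = B6.

P'[1] = 25, P'[2] = 70, P'[3] = B6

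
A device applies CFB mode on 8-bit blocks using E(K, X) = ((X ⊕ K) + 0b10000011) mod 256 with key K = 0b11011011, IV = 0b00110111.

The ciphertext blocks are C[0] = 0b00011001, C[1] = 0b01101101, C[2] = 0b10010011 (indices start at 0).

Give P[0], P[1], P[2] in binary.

P[0] = 0b01110110, P[1] = 0b00101000, P[2] = 0b10101010

CFB decryption: P_i = C_i ⊕ E(K, C_{i−1}), with C_{−1} = IV.
P[0]: E(K, 0b00110111) = 0b01101111; 0b00011001 ⊕ 0b01101111 = 0b01110110.
P[1]: E(K, 0b00011001) = 0b01000101; 0b01101101 ⊕ 0b01000101 = 0b00101000.
P[2]: E(K, 0b01101101) = 0b00111001; 0b10010011 ⊕ 0b00111001 = 0b10101010.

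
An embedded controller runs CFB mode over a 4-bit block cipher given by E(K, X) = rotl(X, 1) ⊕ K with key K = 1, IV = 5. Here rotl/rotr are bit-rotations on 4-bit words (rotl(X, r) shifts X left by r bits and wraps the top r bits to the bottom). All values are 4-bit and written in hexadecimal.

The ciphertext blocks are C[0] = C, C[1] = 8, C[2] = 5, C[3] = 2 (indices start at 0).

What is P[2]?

P[2] = 5

CFB decryption: P_i = C_i ⊕ E(K, C_{i−1}), with C_{−1} = IV.
P[2]: E(K, 8) = 0; 5 ⊕ 0 = 5.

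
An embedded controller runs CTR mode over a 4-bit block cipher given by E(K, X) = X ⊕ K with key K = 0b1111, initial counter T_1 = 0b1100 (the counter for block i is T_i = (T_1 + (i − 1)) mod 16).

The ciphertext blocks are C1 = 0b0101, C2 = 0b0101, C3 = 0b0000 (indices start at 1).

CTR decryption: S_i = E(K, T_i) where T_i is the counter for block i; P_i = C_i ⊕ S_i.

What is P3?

P3 = 0b0001

P3: T = 0b1110, S = E(K, T) = 0b0001; 0b0000 ⊕ 0b0001 = 0b0001.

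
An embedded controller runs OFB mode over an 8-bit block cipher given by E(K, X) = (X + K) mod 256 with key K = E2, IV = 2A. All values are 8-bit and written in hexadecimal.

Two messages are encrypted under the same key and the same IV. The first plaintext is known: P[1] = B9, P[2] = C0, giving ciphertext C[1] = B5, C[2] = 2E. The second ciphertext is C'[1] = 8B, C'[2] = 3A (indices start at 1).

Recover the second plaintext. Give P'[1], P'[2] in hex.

P'[1] = 87, P'[2] = D4

In OFB with a reused IV, both messages share the same keystream S_i, so C_i ⊕ C'_i = P_i ⊕ P'_i and thus P'_i = P_i ⊕ C_i ⊕ C'_i.
P'[1]: B9 ⊕ B5 ⊕ 8B = 87.
P'[2]: C0 ⊕ 2E ⊕ 3A = D4.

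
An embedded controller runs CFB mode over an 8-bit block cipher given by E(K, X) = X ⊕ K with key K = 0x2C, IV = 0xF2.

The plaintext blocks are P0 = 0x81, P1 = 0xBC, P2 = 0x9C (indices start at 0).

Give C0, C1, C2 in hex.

C0 = 0x5F, C1 = 0xCF, C2 = 0x7F

CFB encryption: C_i = P_i ⊕ E(K, C_{i−1}), with C_{−1} = IV.
C0: E(K, 0xF2) = 0xDE; 0x81 ⊕ 0xDE = 0x5F.
C1: E(K, 0x5F) = 0x73; 0xBC ⊕ 0x73 = 0xCF.
C2: E(K, 0xCF) = 0xE3; 0x9C ⊕ 0xE3 = 0x7F.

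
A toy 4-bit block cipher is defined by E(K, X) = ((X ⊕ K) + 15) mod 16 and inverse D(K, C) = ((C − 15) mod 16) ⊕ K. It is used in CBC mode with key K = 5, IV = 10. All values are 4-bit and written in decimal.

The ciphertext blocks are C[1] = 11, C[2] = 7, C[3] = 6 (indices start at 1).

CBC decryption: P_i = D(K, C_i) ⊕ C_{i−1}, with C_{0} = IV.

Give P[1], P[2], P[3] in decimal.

P[1]: D(K, 11) = 9; 9 ⊕ 10 = 3.
P[2]: D(K, 7) = 13; 13 ⊕ 11 = 6.
P[3]: D(K, 6) = 2; 2 ⊕ 7 = 5.

P[1] = 3, P[2] = 6, P[3] = 5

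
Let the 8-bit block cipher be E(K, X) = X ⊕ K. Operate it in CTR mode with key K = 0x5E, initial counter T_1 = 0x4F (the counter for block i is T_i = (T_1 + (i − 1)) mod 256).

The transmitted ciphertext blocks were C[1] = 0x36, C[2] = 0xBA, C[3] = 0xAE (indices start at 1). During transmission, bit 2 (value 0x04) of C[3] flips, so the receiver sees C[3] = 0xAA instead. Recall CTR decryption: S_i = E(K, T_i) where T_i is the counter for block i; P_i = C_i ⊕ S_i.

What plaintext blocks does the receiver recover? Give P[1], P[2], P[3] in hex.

Only C[3] changed, to 0xAA. In CTR, a change in C_i flips the same bit in P_i only; the keystream is unaffected. Decrypting the received ciphertext:
P[1]: T = 0x4F, S = E(K, T) = 0x11; 0x36 ⊕ 0x11 = 0x27.
P[2]: T = 0x50, S = E(K, T) = 0x0E; 0xBA ⊕ 0x0E = 0xB4.
P[3]: T = 0x51, S = E(K, T) = 0x0F; 0xAA ⊕ 0x0F = 0xA5.
Blocks that differ from the original plaintext: P[3].

P[1] = 0x27, P[2] = 0xB4, P[3] = 0xA5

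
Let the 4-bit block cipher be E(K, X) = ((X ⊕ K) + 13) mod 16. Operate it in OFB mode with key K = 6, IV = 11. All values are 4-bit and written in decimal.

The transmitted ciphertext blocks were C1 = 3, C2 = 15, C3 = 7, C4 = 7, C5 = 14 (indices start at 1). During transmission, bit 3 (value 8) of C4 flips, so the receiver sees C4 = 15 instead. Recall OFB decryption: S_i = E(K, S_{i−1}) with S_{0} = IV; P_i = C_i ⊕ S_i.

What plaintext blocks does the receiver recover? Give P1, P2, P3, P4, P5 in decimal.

Only C4 changed, to 15. In OFB, a change in C_i flips the same bit in P_i only; the keystream is unaffected. Decrypting the received ciphertext:
P1: S = E(K, 11) = 10; 3 ⊕ 10 = 9.
P2: S = E(K, 10) = 9; 15 ⊕ 9 = 6.
P3: S = E(K, 9) = 12; 7 ⊕ 12 = 11.
P4: S = E(K, 12) = 7; 15 ⊕ 7 = 8.
P5: S = E(K, 7) = 14; 14 ⊕ 14 = 0.
Blocks that differ from the original plaintext: P4.

P1 = 9, P2 = 6, P3 = 11, P4 = 8, P5 = 0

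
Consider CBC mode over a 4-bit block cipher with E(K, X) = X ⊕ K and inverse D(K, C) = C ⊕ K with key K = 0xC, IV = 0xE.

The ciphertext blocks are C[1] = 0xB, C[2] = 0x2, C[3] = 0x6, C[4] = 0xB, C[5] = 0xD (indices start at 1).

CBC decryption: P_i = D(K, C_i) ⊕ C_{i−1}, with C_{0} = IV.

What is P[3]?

P[3]: D(K, 0x6) = 0xA; 0xA ⊕ 0x2 = 0x8.

P[3] = 0x8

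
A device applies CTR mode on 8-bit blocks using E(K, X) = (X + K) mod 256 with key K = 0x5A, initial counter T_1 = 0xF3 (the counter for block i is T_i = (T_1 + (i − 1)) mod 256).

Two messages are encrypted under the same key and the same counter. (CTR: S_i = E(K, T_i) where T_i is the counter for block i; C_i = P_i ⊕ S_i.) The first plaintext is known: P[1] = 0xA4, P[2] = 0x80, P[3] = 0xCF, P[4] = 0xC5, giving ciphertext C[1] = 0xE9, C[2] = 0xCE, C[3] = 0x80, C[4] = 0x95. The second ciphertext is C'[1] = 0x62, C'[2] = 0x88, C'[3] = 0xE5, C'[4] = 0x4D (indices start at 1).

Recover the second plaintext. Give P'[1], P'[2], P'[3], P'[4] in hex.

P'[1] = 0x2F, P'[2] = 0xC6, P'[3] = 0xAA, P'[4] = 0x1D

In CTR with a reused counter, both messages share the same keystream S_i, so C_i ⊕ C'_i = P_i ⊕ P'_i and thus P'_i = P_i ⊕ C_i ⊕ C'_i.
P'[1]: 0xA4 ⊕ 0xE9 ⊕ 0x62 = 0x2F.
P'[2]: 0x80 ⊕ 0xCE ⊕ 0x88 = 0xC6.
P'[3]: 0xCF ⊕ 0x80 ⊕ 0xE5 = 0xAA.
P'[4]: 0xC5 ⊕ 0x95 ⊕ 0x4D = 0x1D.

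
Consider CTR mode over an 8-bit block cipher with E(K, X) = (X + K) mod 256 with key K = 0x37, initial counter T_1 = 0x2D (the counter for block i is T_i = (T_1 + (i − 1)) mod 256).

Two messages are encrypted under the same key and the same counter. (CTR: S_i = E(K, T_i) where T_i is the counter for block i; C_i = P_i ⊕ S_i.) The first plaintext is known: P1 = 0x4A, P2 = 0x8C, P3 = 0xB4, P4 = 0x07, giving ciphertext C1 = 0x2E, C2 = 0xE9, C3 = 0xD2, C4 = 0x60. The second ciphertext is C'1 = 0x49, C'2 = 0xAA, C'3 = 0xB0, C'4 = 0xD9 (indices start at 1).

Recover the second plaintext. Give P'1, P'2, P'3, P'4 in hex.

P'1 = 0x2D, P'2 = 0xCF, P'3 = 0xD6, P'4 = 0xBE

In CTR with a reused counter, both messages share the same keystream S_i, so C_i ⊕ C'_i = P_i ⊕ P'_i and thus P'_i = P_i ⊕ C_i ⊕ C'_i.
P'1: 0x4A ⊕ 0x2E ⊕ 0x49 = 0x2D.
P'2: 0x8C ⊕ 0xE9 ⊕ 0xAA = 0xCF.
P'3: 0xB4 ⊕ 0xD2 ⊕ 0xB0 = 0xD6.
P'4: 0x07 ⊕ 0x60 ⊕ 0xD9 = 0xBE.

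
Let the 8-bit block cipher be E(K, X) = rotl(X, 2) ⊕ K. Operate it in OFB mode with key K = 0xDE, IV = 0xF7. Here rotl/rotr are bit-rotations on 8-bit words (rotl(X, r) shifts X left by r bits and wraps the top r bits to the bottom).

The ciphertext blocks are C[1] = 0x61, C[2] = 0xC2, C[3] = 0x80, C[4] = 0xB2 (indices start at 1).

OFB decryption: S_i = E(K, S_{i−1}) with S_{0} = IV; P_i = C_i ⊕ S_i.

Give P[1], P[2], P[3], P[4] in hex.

P[1]: S = E(K, 0xF7) = 0x01; 0x61 ⊕ 0x01 = 0x60.
P[2]: S = E(K, 0x01) = 0xDA; 0xC2 ⊕ 0xDA = 0x18.
P[3]: S = E(K, 0xDA) = 0xB5; 0x80 ⊕ 0xB5 = 0x35.
P[4]: S = E(K, 0xB5) = 0x08; 0xB2 ⊕ 0x08 = 0xBA.

P[1] = 0x60, P[2] = 0x18, P[3] = 0x35, P[4] = 0xBA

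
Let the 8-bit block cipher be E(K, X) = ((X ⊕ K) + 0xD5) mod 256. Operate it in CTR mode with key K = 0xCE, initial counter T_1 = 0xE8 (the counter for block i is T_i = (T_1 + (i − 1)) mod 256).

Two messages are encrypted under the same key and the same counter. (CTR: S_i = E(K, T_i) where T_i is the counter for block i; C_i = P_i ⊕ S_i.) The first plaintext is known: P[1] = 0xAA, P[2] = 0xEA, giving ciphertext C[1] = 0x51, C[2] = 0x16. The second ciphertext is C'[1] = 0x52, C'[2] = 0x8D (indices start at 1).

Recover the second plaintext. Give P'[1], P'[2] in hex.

P'[1] = 0xA9, P'[2] = 0x71

In CTR with a reused counter, both messages share the same keystream S_i, so C_i ⊕ C'_i = P_i ⊕ P'_i and thus P'_i = P_i ⊕ C_i ⊕ C'_i.
P'[1]: 0xAA ⊕ 0x51 ⊕ 0x52 = 0xA9.
P'[2]: 0xEA ⊕ 0x16 ⊕ 0x8D = 0x71.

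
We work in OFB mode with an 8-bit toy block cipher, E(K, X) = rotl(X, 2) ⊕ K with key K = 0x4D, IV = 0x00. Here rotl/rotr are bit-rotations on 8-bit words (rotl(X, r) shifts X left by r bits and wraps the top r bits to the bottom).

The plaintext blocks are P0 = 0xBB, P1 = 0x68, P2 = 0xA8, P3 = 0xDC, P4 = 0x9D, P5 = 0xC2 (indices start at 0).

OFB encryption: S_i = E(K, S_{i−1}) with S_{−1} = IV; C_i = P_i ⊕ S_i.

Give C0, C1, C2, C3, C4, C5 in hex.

C0 = 0xF6, C1 = 0x10, C2 = 0x04, C3 = 0x23, C4 = 0x2F, C5 = 0x45

C0: S = E(K, 0x00) = 0x4D; 0xBB ⊕ 0x4D = 0xF6.
C1: S = E(K, 0x4D) = 0x78; 0x68 ⊕ 0x78 = 0x10.
C2: S = E(K, 0x78) = 0xAC; 0xA8 ⊕ 0xAC = 0x04.
C3: S = E(K, 0xAC) = 0xFF; 0xDC ⊕ 0xFF = 0x23.
C4: S = E(K, 0xFF) = 0xB2; 0x9D ⊕ 0xB2 = 0x2F.
C5: S = E(K, 0xB2) = 0x87; 0xC2 ⊕ 0x87 = 0x45.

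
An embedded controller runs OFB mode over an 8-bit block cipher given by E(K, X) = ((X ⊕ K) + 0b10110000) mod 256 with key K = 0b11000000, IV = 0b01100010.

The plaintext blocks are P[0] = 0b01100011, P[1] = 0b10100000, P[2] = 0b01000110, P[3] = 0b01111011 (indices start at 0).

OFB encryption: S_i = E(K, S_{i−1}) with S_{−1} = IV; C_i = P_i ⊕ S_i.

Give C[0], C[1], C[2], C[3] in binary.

C[0]: S = E(K, 0b01100010) = 0b01010010; 0b01100011 ⊕ 0b01010010 = 0b00110001.
C[1]: S = E(K, 0b01010010) = 0b01000010; 0b10100000 ⊕ 0b01000010 = 0b11100010.
C[2]: S = E(K, 0b01000010) = 0b00110010; 0b01000110 ⊕ 0b00110010 = 0b01110100.
C[3]: S = E(K, 0b00110010) = 0b10100010; 0b01111011 ⊕ 0b10100010 = 0b11011001.

C[0] = 0b00110001, C[1] = 0b11100010, C[2] = 0b01110100, C[3] = 0b11011001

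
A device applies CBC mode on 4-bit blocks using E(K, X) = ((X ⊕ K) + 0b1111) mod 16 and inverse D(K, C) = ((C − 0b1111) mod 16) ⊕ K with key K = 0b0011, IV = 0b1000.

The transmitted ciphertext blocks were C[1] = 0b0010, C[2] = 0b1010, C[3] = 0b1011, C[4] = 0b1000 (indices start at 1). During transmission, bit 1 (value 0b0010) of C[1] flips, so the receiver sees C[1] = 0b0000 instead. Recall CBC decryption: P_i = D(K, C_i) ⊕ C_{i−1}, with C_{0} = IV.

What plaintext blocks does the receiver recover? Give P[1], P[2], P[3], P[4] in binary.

Only C[1] changed, to 0b0000. In CBC, a change in C_i garbles P_i and flips the same bit in P_{i+1}. Decrypting the received ciphertext:
P[1]: D(K, 0b0000) = 0b0010; 0b0010 ⊕ 0b1000 = 0b1010.
P[2]: D(K, 0b1010) = 0b1000; 0b1000 ⊕ 0b0000 = 0b1000.
P[3]: D(K, 0b1011) = 0b1111; 0b1111 ⊕ 0b1010 = 0b0101.
P[4]: D(K, 0b1000) = 0b1010; 0b1010 ⊕ 0b1011 = 0b0001.
Blocks that differ from the original plaintext: P[1], P[2].

P[1] = 0b1010, P[2] = 0b1000, P[3] = 0b0101, P[4] = 0b0001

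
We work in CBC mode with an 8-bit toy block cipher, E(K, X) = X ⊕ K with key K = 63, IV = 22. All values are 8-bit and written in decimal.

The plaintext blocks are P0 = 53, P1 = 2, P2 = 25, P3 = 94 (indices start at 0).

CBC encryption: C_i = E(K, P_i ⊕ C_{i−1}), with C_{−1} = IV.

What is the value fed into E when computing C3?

89

C0: P0 ⊕ 22 = 35; E(K, 35) = 28.
C1: P1 ⊕ 28 = 30; E(K, 30) = 33.
C2: P2 ⊕ 33 = 56; E(K, 56) = 7.
C3: P3 ⊕ 7 = 89; E(K, 89) = 102.
So the input to E for block 3 is 89.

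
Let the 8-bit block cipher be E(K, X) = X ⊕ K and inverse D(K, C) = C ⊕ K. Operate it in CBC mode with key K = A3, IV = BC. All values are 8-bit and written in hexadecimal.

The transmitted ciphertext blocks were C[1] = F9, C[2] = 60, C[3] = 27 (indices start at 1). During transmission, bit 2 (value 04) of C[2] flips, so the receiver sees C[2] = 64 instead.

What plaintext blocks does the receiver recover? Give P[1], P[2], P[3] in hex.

P[1] = E6, P[2] = 3E, P[3] = E0

CBC decryption: P_i = D(K, C_i) ⊕ C_{i−1}, with C_{0} = IV.
Only C[2] changed, to 64. In CBC, a change in C_i garbles P_i and flips the same bit in P_{i+1}. Decrypting the received ciphertext:
P[1]: D(K, F9) = 5A; 5A ⊕ BC = E6.
P[2]: D(K, 64) = C7; C7 ⊕ F9 = 3E.
P[3]: D(K, 27) = 84; 84 ⊕ 64 = E0.
Blocks that differ from the original plaintext: P[2], P[3].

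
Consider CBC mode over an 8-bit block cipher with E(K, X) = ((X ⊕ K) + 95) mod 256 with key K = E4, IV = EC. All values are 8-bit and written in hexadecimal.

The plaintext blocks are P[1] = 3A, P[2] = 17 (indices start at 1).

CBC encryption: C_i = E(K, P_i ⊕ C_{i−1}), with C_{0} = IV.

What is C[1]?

C[1] = C7

C[1]: P[1] ⊕ EC = D6; E(K, D6) = C7.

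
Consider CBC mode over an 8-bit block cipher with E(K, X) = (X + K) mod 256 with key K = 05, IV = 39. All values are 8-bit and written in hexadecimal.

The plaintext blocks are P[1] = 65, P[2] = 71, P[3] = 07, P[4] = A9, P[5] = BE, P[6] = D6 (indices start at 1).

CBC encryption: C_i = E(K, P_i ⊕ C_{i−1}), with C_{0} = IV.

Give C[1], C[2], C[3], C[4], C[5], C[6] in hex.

C[1]: P[1] ⊕ 39 = 5C; E(K, 5C) = 61.
C[2]: P[2] ⊕ 61 = 10; E(K, 10) = 15.
C[3]: P[3] ⊕ 15 = 12; E(K, 12) = 17.
C[4]: P[4] ⊕ 17 = BE; E(K, BE) = C3.
C[5]: P[5] ⊕ C3 = 7D; E(K, 7D) = 82.
C[6]: P[6] ⊕ 82 = 54; E(K, 54) = 59.

C[1] = 61, C[2] = 15, C[3] = 17, C[4] = C3, C[5] = 82, C[6] = 59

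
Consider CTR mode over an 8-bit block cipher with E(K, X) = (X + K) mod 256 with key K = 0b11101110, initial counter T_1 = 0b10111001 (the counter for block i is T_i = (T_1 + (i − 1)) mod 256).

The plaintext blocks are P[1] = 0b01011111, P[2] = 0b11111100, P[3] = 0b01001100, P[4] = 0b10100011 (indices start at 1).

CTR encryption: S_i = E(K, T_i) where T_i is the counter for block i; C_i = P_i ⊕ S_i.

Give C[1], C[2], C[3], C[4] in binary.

C[1] = 0b11111000, C[2] = 0b01010100, C[3] = 0b11100101, C[4] = 0b00001001

C[1]: T = 0b10111001, S = E(K, T) = 0b10100111; 0b01011111 ⊕ 0b10100111 = 0b11111000.
C[2]: T = 0b10111010, S = E(K, T) = 0b10101000; 0b11111100 ⊕ 0b10101000 = 0b01010100.
C[3]: T = 0b10111011, S = E(K, T) = 0b10101001; 0b01001100 ⊕ 0b10101001 = 0b11100101.
C[4]: T = 0b10111100, S = E(K, T) = 0b10101010; 0b10100011 ⊕ 0b10101010 = 0b00001001.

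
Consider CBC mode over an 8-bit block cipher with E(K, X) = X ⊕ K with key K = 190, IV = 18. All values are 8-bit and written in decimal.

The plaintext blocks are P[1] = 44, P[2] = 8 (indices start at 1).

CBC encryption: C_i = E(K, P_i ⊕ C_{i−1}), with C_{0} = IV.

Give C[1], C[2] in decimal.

C[1]: P[1] ⊕ 18 = 62; E(K, 62) = 128.
C[2]: P[2] ⊕ 128 = 136; E(K, 136) = 54.

C[1] = 128, C[2] = 54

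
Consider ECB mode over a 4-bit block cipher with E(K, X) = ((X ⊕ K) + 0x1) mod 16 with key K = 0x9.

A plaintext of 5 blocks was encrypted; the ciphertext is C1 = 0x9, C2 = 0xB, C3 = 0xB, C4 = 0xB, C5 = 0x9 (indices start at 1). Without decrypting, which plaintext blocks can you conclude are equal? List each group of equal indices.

P1 = P5; P2 = P3 = P4

ECB encrypts each block independently with the same key, so equal ciphertext blocks imply equal plaintext blocks.
C1 = C5 = 0x9, so P1 = P5.
C2 = C3 = C4 = 0xB, so P2 = P3 = P4.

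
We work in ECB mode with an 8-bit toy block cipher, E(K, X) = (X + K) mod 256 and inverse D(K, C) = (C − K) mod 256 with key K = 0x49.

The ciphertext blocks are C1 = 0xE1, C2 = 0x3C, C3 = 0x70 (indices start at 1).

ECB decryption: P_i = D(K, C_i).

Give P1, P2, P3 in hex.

P1 = 0x98, P2 = 0xF3, P3 = 0x27

P1: D(K, 0xE1) = 0x98.
P2: D(K, 0x3C) = 0xF3.
P3: D(K, 0x70) = 0x27.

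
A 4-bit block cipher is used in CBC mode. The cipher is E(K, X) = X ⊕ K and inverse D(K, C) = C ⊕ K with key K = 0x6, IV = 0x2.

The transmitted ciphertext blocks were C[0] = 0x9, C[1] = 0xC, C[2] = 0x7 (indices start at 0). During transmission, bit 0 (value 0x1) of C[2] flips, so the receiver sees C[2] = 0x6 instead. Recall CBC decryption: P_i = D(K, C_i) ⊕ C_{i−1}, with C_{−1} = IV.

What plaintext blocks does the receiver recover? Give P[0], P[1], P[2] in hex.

Only C[2] changed, to 0x6. In CBC, a change in C_i garbles P_i and flips the same bit in P_{i+1}. Decrypting the received ciphertext:
P[0]: D(K, 0x9) = 0xF; 0xF ⊕ 0x2 = 0xD.
P[1]: D(K, 0xC) = 0xA; 0xA ⊕ 0x9 = 0x3.
P[2]: D(K, 0x6) = 0x0; 0x0 ⊕ 0xC = 0xC.
Blocks that differ from the original plaintext: P[2].

P[0] = 0xD, P[1] = 0x3, P[2] = 0xC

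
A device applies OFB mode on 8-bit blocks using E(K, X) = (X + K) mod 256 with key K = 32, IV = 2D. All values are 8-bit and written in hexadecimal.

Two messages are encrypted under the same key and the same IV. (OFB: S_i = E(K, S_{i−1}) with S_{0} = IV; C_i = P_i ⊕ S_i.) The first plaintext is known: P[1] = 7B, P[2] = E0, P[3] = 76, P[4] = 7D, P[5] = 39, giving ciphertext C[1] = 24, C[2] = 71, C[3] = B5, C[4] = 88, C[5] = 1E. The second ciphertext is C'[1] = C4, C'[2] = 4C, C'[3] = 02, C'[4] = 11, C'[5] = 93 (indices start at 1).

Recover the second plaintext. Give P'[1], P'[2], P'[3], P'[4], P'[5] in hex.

P'[1] = 9B, P'[2] = DD, P'[3] = C1, P'[4] = E4, P'[5] = B4

In OFB with a reused IV, both messages share the same keystream S_i, so C_i ⊕ C'_i = P_i ⊕ P'_i and thus P'_i = P_i ⊕ C_i ⊕ C'_i.
P'[1]: 7B ⊕ 24 ⊕ C4 = 9B.
P'[2]: E0 ⊕ 71 ⊕ 4C = DD.
P'[3]: 76 ⊕ B5 ⊕ 02 = C1.
P'[4]: 7D ⊕ 88 ⊕ 11 = E4.
P'[5]: 39 ⊕ 1E ⊕ 93 = B4.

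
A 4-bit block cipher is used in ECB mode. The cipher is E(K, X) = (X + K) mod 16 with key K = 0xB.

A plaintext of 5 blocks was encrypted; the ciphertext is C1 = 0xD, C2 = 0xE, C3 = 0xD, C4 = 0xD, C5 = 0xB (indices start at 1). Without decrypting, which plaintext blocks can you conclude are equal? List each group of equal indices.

P1 = P3 = P4

ECB encrypts each block independently with the same key, so equal ciphertext blocks imply equal plaintext blocks.
C1 = C3 = C4 = 0xD, so P1 = P3 = P4.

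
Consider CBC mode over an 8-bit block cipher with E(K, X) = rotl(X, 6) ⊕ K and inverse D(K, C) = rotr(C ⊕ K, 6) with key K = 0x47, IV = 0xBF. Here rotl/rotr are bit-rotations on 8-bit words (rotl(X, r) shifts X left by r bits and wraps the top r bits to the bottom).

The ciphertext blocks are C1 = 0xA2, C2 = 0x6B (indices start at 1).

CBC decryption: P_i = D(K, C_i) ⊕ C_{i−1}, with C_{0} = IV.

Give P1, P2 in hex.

P1 = 0x28, P2 = 0x12

P1: D(K, 0xA2) = 0x97; 0x97 ⊕ 0xBF = 0x28.
P2: D(K, 0x6B) = 0xB0; 0xB0 ⊕ 0xA2 = 0x12.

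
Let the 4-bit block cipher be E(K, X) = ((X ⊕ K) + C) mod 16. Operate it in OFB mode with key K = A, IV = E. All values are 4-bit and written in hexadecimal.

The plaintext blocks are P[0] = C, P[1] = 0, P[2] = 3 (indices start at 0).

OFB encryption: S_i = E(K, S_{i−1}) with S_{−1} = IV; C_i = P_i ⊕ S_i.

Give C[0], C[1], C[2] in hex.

C[0] = C, C[1] = 6, C[2] = B

C[0]: S = E(K, E) = 0; C ⊕ 0 = C.
C[1]: S = E(K, 0) = 6; 0 ⊕ 6 = 6.
C[2]: S = E(K, 6) = 8; 3 ⊕ 8 = B.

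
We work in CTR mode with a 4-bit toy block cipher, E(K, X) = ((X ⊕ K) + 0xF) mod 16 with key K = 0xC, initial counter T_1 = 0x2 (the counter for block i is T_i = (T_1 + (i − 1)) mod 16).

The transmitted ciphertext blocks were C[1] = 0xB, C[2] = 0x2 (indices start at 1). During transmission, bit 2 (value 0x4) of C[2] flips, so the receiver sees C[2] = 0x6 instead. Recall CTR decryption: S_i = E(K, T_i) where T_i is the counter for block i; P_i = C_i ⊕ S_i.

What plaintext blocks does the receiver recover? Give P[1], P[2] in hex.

P[1] = 0x6, P[2] = 0x8

Only C[2] changed, to 0x6. In CTR, a change in C_i flips the same bit in P_i only; the keystream is unaffected. Decrypting the received ciphertext:
P[1]: T = 0x2, S = E(K, T) = 0xD; 0xB ⊕ 0xD = 0x6.
P[2]: T = 0x3, S = E(K, T) = 0xE; 0x6 ⊕ 0xE = 0x8.
Blocks that differ from the original plaintext: P[2].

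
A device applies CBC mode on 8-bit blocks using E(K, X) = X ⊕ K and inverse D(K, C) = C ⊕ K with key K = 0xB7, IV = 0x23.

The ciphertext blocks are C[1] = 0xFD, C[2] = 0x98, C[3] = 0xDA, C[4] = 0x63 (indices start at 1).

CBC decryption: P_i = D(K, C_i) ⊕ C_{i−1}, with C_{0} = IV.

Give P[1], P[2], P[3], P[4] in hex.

P[1] = 0x69, P[2] = 0xD2, P[3] = 0xF5, P[4] = 0x0E

P[1]: D(K, 0xFD) = 0x4A; 0x4A ⊕ 0x23 = 0x69.
P[2]: D(K, 0x98) = 0x2F; 0x2F ⊕ 0xFD = 0xD2.
P[3]: D(K, 0xDA) = 0x6D; 0x6D ⊕ 0x98 = 0xF5.
P[4]: D(K, 0x63) = 0xD4; 0xD4 ⊕ 0xDA = 0x0E.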